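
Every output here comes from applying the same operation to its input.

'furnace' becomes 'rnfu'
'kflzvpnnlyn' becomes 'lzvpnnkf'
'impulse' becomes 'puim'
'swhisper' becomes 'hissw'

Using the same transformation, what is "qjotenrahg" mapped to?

otenrqj

Looking at the pairs, the operation is to delete the last 3 characters, then move the first 2 characters to the end (rotate left by 2).
For "qjotenrahg", step one produces "qjotenr"; step two turns that into "otenrqj".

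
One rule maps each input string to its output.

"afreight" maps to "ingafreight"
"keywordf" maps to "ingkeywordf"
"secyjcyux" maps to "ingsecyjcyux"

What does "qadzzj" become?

ingqadzzj

Looking at the pairs, the operation is to prepend "ing".
So "qadzzj" becomes "ingqadzzj".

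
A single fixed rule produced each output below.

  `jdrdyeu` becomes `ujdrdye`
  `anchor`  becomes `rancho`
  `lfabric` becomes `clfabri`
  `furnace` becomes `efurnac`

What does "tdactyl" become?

Each output is the input with this applied: move the last character to the front.
On "tdactyl" that produces "ltdacty".

ltdacty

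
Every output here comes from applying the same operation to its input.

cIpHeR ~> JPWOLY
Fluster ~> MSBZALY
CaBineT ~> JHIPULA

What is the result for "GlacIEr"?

What's happening: shift every letter 7 places forward in the alphabet (wrapping around), then convert every letter to uppercase.
On "GlacIEr": the first step gives "NshjPLy", and the second then gives "NSHJPLY".
(Check on "Fluster": → "Msbzaly" → "MSBZALY" ✓)

NSHJPLY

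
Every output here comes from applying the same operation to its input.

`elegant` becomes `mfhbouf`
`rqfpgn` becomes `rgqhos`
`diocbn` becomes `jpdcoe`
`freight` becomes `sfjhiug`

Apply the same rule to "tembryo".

fncszpu

The rule is to move the first character to the end, then shift every letter 1 place forward in the alphabet (wrapping around).
On "tembryo": the first step gives "embryot", and the second then gives "fncszpu".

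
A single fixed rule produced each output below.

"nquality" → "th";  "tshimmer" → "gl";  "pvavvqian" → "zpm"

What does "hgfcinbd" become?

Looking at the pairs, the operation is to shift every letter 1 place backward in the alphabet (wrapping around), then keep one character in every 3, starting at position 3 (positions 3rd, 6th, 9th, ...).
"hgfcinbd" → "em".

em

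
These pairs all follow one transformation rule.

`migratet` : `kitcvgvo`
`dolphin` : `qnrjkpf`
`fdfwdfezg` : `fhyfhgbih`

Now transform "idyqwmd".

Each output is the input with this applied: shift every letter 2 places forward in the alphabet (wrapping around), then move the first character to the end.
"idyqwmd" → "kfasyof" → "fasyofk".

fasyofk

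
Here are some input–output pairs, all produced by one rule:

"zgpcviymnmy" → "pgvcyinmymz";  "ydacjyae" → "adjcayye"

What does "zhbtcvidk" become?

The transformation: move the first character to the end, then swap each adjacent pair of characters (1↔2, 3↔4, ...).
Applying both steps to "zhbtcvidk": "hbtcvidkz", then "bhctivkdz".

bhctivkdz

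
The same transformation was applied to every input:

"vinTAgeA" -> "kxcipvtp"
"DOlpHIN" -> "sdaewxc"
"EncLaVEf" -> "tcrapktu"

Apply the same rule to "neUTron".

ctjigdc

Rule — shift every letter 11 places backward in the alphabet (wrapping around), then convert every letter to lowercase.
"neUTron" → "ctjigdc".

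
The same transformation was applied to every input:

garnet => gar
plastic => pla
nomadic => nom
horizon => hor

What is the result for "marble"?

mar

The pattern: keep only the first 3 characters.
Applying that to "marble" gives "mar".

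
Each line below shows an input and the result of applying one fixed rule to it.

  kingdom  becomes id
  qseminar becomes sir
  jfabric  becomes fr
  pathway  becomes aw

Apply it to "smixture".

The rule is to keep one character in every 3, starting at position 2 (positions 2nd, 5th, 8th, ...).
On "smixture" that produces "mte".

mte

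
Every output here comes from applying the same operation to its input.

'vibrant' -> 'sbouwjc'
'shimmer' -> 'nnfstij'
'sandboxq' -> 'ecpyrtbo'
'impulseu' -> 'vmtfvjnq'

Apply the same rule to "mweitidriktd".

The pattern: move the first 3 characters to the end (rotate left by 3), then shift every letter 1 place forward in the alphabet (wrapping around).
For "mweitidriktd" the result is "jujesjluenxf".

jujesjluenxf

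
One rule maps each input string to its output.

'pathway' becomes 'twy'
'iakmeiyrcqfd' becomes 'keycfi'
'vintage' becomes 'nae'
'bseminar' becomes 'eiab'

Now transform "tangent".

In each case the input is transformed by: move the first character to the end, then keep every other character starting from the second (positions 2nd, 4th, 6th, ...).
For "tangent", step one produces "angentt"; step two turns that into "net".

net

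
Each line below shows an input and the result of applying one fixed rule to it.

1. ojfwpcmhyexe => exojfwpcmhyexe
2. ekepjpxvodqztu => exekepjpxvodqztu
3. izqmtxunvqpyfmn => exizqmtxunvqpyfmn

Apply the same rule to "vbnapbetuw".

exvbnapbetuw

In each case the input is transformed by: prepend "ex".
Doing the same to "vbnapbetuw": "exvbnapbetuw".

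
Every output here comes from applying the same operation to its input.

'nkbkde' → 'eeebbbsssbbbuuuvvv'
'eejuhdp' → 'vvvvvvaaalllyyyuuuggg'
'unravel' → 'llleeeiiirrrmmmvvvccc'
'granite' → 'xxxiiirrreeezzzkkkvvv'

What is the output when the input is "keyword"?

bbbvvvpppnnnfffiiiuuu

What's happening: shift every letter 9 places backward in the alphabet (wrapping around), then repeat every character 3 times.
On "keyword": the first step gives "bvpnfiu", and the second then gives "bbbvvvpppnnnfffiiiuuu".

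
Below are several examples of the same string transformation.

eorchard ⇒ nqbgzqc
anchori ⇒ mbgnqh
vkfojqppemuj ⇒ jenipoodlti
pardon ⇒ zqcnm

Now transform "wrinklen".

qhmjkdm

Looking at the pairs, the operation is to shift every letter 1 place backward in the alphabet (wrapping around), then delete the first character.
Starting from "wrinklen": after the first operation, "vqhmjkdm"; after the second, "qhmjkdm".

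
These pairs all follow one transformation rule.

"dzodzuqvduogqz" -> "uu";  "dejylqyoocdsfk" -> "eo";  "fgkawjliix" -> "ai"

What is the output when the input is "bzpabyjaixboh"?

Looking at the pairs, the operation is to keep every other character starting from the second (positions 2nd, 4th, 6th, ...), then keep only the vowels.
Working it through for "bzpabyjaixboh": intermediate "zayaxo", final "aao".
(Check on "dejylqyoocdsfk": → "eyqocsk" → "eo" ✓)

aao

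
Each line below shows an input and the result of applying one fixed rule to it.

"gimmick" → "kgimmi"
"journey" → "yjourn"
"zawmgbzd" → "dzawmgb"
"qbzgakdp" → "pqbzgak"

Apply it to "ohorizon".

Each output is the input with this applied: move the last character to the front, then delete the last character.
For "ohorizon", step one produces "nohorizo"; step two turns that into "nohoriz".
(Check on "journey": → "yjourne" → "yjourn" ✓)

nohoriz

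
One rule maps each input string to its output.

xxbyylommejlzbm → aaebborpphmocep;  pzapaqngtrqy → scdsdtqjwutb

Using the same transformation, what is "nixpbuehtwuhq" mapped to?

qlasexhkwzxkt

In each case the input is transformed by: shift every letter 3 places forward in the alphabet (wrapping around).
So "nixpbuehtwuhq" becomes "qlasexhkwzxkt".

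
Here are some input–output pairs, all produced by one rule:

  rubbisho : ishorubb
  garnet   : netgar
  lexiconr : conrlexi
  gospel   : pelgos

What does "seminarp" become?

narpsemi

The pattern: swap the front and back halves of the string.
Applying that to "seminarp" gives "narpsemi".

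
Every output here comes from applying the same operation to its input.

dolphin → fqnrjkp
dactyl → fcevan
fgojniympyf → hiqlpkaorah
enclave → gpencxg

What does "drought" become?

ftqwijv

The pattern: shift every letter 2 places forward in the alphabet (wrapping around).
"drought" → "ftqwijv".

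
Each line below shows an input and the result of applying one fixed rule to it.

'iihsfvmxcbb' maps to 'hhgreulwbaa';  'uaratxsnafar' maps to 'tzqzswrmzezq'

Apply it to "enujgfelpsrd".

In each case the input is transformed by: shift every letter 1 place backward in the alphabet (wrapping around).
On "enujgfelpsrd" that produces "dmtifedkorqc".

dmtifedkorqc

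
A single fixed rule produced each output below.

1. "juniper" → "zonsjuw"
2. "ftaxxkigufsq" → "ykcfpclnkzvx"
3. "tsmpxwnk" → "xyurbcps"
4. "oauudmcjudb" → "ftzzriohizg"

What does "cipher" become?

nhmuwj

What's happening: swap each adjacent pair of characters (1↔2, 3↔4, ...), then shift every letter 5 places forward in the alphabet (wrapping around).
Working it through for "cipher": intermediate "ichpre", final "nhmuwj".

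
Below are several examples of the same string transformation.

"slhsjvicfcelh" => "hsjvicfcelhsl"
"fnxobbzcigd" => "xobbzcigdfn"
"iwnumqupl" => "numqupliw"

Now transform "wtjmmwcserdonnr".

Looking at the pairs, the operation is to move the first 2 characters to the end (rotate left by 2).
Doing the same to "wtjmmwcserdonnr": "jmmwcserdonnrwt".

jmmwcserdonnrwt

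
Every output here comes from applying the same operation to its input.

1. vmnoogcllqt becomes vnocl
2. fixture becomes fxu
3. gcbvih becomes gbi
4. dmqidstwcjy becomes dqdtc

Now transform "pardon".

pro

In each case the input is transformed by: delete the last character, then keep every other character starting from the first (positions 1st, 3rd, 5th, ...).
"pardon" → "pardo" → "pro".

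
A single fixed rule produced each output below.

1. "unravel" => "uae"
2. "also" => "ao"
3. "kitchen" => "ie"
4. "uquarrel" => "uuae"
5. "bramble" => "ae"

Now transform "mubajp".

ua

Looking at the pairs, the operation is to keep only the vowels.
So "mubajp" becomes "ua".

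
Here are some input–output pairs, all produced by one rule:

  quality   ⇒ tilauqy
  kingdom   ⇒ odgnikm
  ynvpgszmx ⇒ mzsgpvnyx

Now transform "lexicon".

Each output is the input with this applied: move the last character to the front, then reverse the string.
Applying both steps to "lexicon": "nlexico", then "ocixeln".
(Check on "kingdom": → "mkingdo" → "odgnikm" ✓)

ocixeln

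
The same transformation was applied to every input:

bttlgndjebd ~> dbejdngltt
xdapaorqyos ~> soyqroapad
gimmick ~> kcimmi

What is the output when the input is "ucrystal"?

latsyrc

The pattern: reverse the string, then delete the last character.
For "ucrystal", step one produces "latsyrcu"; step two turns that into "latsyrc".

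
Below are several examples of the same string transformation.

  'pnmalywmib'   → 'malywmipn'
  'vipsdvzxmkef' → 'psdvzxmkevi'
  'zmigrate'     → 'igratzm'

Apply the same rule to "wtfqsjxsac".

What's happening: delete the last character, then move the first 2 characters to the end (rotate left by 2).
Working it through for "wtfqsjxsac": intermediate "wtfqsjxsa", final "fqsjxsawt".

fqsjxsawt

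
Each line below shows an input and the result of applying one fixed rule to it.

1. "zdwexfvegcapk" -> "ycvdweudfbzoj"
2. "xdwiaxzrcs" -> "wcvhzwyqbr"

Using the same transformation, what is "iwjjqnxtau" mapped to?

hviipmwszt

Rule — shift every letter 1 place backward in the alphabet (wrapping around).
For "iwjjqnxtau" the result is "hviipmwszt".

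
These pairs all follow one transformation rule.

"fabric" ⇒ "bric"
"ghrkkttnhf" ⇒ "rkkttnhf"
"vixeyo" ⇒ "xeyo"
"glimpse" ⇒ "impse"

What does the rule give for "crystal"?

The pattern: delete the first 2 characters.
Doing the same to "crystal": "ystal".

ystal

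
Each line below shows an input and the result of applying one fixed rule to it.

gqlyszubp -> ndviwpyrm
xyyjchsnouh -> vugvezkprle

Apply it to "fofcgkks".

lczchdph

The pattern: shift every letter 3 places backward in the alphabet (wrapping around), then swap each adjacent pair of characters (1↔2, 3↔4, ...).
Starting from "fofcgkks": after the first operation, "clczdhhp"; after the second, "lczchdph".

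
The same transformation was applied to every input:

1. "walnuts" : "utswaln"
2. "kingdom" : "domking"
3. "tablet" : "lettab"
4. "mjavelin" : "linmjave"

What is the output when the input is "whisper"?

perwhis

Rule — move the last 3 characters to the front (rotate right by 3).
For "whisper" the result is "perwhis".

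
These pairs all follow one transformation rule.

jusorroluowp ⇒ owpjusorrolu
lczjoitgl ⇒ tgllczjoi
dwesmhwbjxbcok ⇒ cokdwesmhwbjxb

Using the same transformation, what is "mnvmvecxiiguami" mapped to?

What's happening: move the last 3 characters to the front (rotate right by 3).
"mnvmvecxiiguami" → "amimnvmvecxiigu".

amimnvmvecxiigu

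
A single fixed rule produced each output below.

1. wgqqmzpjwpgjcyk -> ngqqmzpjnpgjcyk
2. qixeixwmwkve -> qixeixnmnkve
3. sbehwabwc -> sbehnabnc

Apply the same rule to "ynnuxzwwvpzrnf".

The pattern: replace every "w" with "n".
Doing the same to "ynnuxzwwvpzrnf": "ynnuxznnvpzrnf".

ynnuxznnvpzrnf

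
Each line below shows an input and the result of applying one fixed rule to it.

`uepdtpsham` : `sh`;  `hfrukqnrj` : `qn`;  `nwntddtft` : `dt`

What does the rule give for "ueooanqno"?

nq

Looking at the pairs, the operation is to move the last 2 characters to the front (rotate right by 2), then keep only the last 2 characters.
On "ueooanqno": the first step gives "noueooanq", and the second then gives "nq".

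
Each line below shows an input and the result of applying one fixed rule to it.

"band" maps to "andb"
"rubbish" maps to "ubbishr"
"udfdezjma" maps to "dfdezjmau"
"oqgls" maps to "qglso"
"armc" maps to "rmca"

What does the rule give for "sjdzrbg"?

jdzrbgs

Each output is the input with this applied: move the first character to the end.
"sjdzrbg" → "jdzrbgs".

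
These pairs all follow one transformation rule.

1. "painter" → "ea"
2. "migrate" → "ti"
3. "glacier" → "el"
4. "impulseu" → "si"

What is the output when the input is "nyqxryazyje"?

The rule is to move the first 3 characters to the end (rotate left by 3), then keep one character in every 3, starting at position 3 (positions 3rd, 6th, 9th, ...).
For "nyqxryazyje", step one produces "xryazyjenyq"; step two turns that into "yyn".

yyn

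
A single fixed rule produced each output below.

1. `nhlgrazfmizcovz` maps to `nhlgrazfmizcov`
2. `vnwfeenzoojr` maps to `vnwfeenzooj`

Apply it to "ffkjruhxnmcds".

What's happening: delete the last character.
"ffkjruhxnmcds" → "ffkjruhxnmcd".

ffkjruhxnmcd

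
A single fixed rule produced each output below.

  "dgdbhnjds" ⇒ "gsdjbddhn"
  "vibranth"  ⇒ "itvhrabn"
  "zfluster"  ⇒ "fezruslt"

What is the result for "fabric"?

Looking at the pairs, the operation is to swap each adjacent pair of characters (1↔2, 3↔4, ...), then take characters alternately from the front and the back (1st, last, 2nd, 2nd-last, ...).
Starting from "fabric": after the first operation, "afrbci"; after the second, "aifcrb".
(Check on "dgdbhnjds": → "gdbdnhdjs" → "gsdjbddhn" ✓)

aifcrb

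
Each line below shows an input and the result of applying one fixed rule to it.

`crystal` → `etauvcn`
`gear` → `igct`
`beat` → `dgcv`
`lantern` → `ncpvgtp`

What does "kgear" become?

Each output is the input with this applied: shift every letter 2 places forward in the alphabet (wrapping around).
So "kgear" becomes "migct".

migct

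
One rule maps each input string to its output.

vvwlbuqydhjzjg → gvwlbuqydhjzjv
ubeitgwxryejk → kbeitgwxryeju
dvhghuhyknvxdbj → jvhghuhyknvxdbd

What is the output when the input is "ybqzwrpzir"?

The rule is to swap the first and last characters.
Applying that to "ybqzwrpzir" gives "rbqzwrpziy".

rbqzwrpziy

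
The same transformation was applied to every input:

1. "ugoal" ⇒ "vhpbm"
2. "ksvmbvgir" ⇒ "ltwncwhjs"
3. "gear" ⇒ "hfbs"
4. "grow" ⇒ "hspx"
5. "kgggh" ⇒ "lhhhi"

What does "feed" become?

gffe

The rule is to shift every letter 1 place forward in the alphabet (wrapping around).
On "feed" that produces "gffe".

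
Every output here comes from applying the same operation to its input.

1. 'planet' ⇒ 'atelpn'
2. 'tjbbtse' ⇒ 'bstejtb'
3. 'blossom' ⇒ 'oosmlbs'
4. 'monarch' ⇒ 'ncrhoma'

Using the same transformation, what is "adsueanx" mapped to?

saexndau

The rule is to swap each adjacent pair of characters (1↔2, 3↔4, ...), then move the first 3 characters to the end (rotate left by 3).
Starting from "adsueanx": after the first operation, "dausaexn"; after the second, "saexndau".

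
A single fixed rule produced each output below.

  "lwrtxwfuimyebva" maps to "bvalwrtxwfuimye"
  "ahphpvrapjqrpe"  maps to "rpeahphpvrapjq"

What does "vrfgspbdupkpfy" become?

Each output is the input with this applied: move the last 3 characters to the front (rotate right by 3).
Applying that to "vrfgspbdupkpfy" gives "pfyvrfgspbdupk".

pfyvrfgspbdupk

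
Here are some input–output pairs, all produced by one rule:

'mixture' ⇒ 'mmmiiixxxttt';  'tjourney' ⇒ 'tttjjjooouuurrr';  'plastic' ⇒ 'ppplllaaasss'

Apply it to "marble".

mmmaaarrr

Looking at the pairs, the operation is to delete the last 3 characters, then repeat every character 3 times.
For "marble", step one produces "mar"; step two turns that into "mmmaaarrr".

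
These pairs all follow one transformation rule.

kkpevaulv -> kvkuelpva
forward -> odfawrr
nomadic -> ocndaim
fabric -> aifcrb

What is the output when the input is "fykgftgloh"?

yofhggkltf

In each case the input is transformed by: swap each adjacent pair of characters (1↔2, 3↔4, ...), then take characters alternately from the front and the back (1st, last, 2nd, 2nd-last, ...).
"fykgftgloh" → "yfgktflgho" → "yofhggkltf".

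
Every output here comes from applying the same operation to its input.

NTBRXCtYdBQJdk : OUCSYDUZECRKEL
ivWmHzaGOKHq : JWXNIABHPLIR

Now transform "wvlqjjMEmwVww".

In each case the input is transformed by: shift every letter 1 place forward in the alphabet (wrapping around), then convert every letter to uppercase.
Working it through for "wvlqjjMEmwVww": intermediate "xwmrkkNFnxWxx", final "XWMRKKNFNXWXX".
(Check on "ivWmHzaGOKHq": → "jwXnIabHPLIr" → "JWXNIABHPLIR" ✓)

XWMRKKNFNXWXX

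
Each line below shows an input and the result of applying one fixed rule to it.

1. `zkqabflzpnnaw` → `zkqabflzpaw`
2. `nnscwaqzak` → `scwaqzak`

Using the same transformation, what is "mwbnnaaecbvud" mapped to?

mwbaaecbvud

In each case the input is transformed by: remove every "n".
"mwbnnaaecbvud" → "mwbaaecbvud".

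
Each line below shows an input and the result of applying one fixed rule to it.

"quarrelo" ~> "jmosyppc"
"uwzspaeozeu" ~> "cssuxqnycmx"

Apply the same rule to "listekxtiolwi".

What's happening: move the last 2 characters to the front (rotate right by 2), then shift every letter 2 places backward in the alphabet (wrapping around).
On "listekxtiolwi": the first step gives "wilistekxtiol", and the second then gives "ugjgqrcivrgmj".

ugjgqrcivrgmj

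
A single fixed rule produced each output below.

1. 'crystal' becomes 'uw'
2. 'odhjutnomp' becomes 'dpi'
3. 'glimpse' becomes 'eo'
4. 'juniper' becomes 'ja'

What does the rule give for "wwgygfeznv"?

cbj

In each case the input is transformed by: shift every letter 4 places backward in the alphabet (wrapping around), then keep one character in every 3, starting at position 3 (positions 3rd, 6th, 9th, ...).
Applying both steps to "wwgygfeznv": "sscucbavjr", then "cbj".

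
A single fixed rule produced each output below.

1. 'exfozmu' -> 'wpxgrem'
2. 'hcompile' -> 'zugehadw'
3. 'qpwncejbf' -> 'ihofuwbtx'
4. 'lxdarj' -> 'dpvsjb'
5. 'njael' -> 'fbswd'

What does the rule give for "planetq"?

hdsfwli

The rule is to shift every letter 8 places backward in the alphabet (wrapping around).
For "planetq" the result is "hdsfwli".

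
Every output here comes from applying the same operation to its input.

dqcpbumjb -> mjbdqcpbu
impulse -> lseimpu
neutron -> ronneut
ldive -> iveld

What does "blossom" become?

What's happening: move the last 3 characters to the front (rotate right by 3).
On "blossom" that produces "somblos".

somblos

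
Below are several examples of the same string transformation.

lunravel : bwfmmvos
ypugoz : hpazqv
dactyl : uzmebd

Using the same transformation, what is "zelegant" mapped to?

Looking at the pairs, the operation is to swap the front and back halves of the string, then shift every letter 1 place forward in the alphabet (wrapping around).
"zelegant" → "gantzele" → "hbouafmf".

hbouafmf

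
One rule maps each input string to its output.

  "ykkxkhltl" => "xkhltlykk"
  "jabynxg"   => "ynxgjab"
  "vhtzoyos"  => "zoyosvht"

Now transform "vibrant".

rantvib

Looking at the pairs, the operation is to move the first 3 characters to the end (rotate left by 3).
So "vibrant" becomes "rantvib".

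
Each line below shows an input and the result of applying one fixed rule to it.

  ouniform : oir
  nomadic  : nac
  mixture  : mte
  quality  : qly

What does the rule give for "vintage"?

vte

The rule is to keep one character in every 3, starting at position 1 (positions 1st, 4th, 7th, ...).
Applying that to "vintage" gives "vte".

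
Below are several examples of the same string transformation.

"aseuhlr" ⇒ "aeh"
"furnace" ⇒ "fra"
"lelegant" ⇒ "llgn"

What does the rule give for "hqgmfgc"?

hgf

What's happening: delete the last character, then keep every other character starting from the first (positions 1st, 3rd, 5th, ...).
Working it through for "hqgmfgc": intermediate "hqgmfg", final "hgf".
(Check on "aseuhlr": → "aseuhl" → "aeh" ✓)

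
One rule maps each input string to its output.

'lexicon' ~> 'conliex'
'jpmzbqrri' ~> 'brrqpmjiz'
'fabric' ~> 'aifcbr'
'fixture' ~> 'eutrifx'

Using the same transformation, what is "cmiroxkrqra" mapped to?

In each case the input is transformed by: sort the characters into reverse alphabetical order, then swap the first and last characters.
Starting from "cmiroxkrqra": after the first operation, "xrrrqomkica"; after the second, "arrrqomkicx".

arrrqomkicx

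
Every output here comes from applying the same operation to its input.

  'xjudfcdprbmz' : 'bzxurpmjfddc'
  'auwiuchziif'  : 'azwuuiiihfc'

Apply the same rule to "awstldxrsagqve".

What's happening: sort the characters into reverse alphabetical order, then move the last character to the front.
Starting from "awstldxrsagqve": after the first operation, "xwvtssrqlgedaa"; after the second, "axwvtssrqlgeda".

axwvtssrqlgeda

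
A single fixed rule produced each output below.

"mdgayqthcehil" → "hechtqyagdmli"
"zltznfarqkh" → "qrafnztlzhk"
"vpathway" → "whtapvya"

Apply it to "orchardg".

In each case the input is transformed by: reverse the string, then move the first 2 characters to the end (rotate left by 2).
Applying both steps to "orchardg": "gdrahcro", then "rahcrogd".

rahcrogd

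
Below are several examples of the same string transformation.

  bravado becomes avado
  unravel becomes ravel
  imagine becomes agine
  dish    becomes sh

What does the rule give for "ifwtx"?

The pattern: delete the first 2 characters.
For "ifwtx" the result is "wtx".

wtx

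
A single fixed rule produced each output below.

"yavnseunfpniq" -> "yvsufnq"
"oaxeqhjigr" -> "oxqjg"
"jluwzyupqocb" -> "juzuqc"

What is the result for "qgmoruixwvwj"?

The pattern: keep every other character starting from the first (positions 1st, 3rd, 5th, ...).
On "qgmoruixwvwj" that produces "qmriww".

qmriww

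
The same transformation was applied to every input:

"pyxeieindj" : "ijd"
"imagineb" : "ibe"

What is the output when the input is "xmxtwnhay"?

ahy

Looking at the pairs, the operation is to swap each adjacent pair of characters (1↔2, 3↔4, ...), then keep only the last 3 characters.
For "xmxtwnhay", step one produces "mxtxnwahy"; step two turns that into "ahy".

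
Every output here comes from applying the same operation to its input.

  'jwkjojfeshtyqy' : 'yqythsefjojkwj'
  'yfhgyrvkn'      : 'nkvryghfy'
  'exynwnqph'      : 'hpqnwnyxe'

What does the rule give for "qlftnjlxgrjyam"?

In each case the input is transformed by: reverse the string.
So "qlftnjlxgrjyam" becomes "mayjrgxljntflq".

mayjrgxljntflq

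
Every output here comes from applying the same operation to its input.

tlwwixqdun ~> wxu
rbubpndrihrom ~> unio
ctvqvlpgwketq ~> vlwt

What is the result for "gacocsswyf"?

The transformation: keep one character in every 3, starting at position 3 (positions 3rd, 6th, 9th, ...).
So "gacocsswyf" becomes "csy".

csy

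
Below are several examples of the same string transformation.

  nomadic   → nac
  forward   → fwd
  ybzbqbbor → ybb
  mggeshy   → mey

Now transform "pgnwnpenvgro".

The rule is to keep one character in every 3, starting at position 1 (positions 1st, 4th, 7th, ...).
"pgnwnpenvgro" → "pweg".

pweg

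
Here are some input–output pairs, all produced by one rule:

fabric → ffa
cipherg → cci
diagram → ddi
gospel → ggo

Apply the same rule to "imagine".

In each case the input is transformed by: double every character, then keep only the first 3 characters.
Working it through for "imagine": intermediate "iimmaaggiinnee", final "iim".

iim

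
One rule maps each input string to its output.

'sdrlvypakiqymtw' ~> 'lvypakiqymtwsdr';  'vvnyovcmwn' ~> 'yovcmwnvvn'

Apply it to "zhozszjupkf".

zszjupkfzho

What's happening: move the first 3 characters to the end (rotate left by 3).
Doing the same to "zhozszjupkf": "zszjupkfzho".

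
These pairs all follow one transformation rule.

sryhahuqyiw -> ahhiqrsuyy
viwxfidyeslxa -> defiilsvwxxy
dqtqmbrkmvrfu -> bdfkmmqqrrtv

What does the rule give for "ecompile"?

ceilmop

In each case the input is transformed by: delete the last character, then sort the characters into alphabetical order.
On "ecompile" that produces "ceilmop".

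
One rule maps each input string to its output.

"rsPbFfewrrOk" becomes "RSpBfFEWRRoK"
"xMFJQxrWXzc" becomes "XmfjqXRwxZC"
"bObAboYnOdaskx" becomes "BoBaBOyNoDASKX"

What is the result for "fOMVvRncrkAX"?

The transformation: flip the case of every letter.
Doing the same to "fOMVvRncrkAX": "FomvVrNCRKax".

FomvVrNCRKax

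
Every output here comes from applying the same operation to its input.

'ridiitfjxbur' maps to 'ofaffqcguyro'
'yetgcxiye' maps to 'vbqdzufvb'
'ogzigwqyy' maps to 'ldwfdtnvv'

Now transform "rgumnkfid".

odrjkhcfa

Looking at the pairs, the operation is to shift every letter 3 places backward in the alphabet (wrapping around).
For "rgumnkfid" the result is "odrjkhcfa".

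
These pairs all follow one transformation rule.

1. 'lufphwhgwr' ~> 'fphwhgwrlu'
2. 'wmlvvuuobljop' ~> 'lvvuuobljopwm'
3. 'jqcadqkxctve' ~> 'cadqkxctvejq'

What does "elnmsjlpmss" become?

nmsjlpmssel

Looking at the pairs, the operation is to move the first 2 characters to the end (rotate left by 2).
On "elnmsjlpmss" that produces "nmsjlpmssel".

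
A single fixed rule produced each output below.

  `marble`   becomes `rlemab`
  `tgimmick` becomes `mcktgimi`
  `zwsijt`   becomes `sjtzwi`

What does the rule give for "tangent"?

The rule is to move the last 3 characters to the front (rotate right by 3), then swap the first and last characters.
Starting from "tangent": after the first operation, "enttang"; after the second, "gnttane".
(Check on "marble": → "blemar" → "rlemab" ✓)

gnttane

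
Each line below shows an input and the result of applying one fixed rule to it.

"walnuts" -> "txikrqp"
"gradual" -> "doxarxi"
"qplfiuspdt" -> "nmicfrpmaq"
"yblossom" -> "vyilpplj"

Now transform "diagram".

What's happening: shift every letter 3 places backward in the alphabet (wrapping around).
So "diagram" becomes "afxdoxj".

afxdoxj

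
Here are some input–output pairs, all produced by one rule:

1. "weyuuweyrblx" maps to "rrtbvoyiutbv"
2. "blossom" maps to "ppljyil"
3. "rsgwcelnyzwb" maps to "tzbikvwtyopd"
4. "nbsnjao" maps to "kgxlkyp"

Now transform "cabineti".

fkbqfzxy

Each output is the input with this applied: move the first 3 characters to the end (rotate left by 3), then shift every letter 3 places backward in the alphabet (wrapping around).
"cabineti" → "ineticab" → "fkbqfzxy".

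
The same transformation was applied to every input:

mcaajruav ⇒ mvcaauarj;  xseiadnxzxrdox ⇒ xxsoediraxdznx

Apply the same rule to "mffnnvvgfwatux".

Rule — take characters alternately from the front and the back (1st, last, 2nd, 2nd-last, ...).
For "mffnnvvgfwatux" the result is "mxfuftnanwvfvg".

mxfuftnanwvfvg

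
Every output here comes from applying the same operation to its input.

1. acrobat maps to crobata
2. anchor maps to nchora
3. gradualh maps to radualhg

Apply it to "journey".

Rule — move the first character to the end.
On "journey" that produces "ourneyj".

ourneyj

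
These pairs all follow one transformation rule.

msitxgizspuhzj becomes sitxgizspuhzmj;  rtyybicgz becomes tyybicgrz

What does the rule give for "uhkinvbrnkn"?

The transformation: swap the first and last characters, then move the first character to the end.
Starting from "uhkinvbrnkn": after the first operation, "nhkinvbrnku"; after the second, "hkinvbrnkun".
(Check on "msitxgizspuhzj": → "jsitxgizspuhzm" → "sitxgizspuhzmj" ✓)

hkinvbrnkun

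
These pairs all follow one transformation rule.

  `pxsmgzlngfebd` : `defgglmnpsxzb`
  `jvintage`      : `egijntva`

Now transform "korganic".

Each output is the input with this applied: sort the characters into alphabetical order, then move the first character to the end.
"korganic" → "cgiknora".
(Check on "pxsmgzlngfebd": → "bdefgglmnpsxz" → "defgglmnpsxzb" ✓)

cgiknora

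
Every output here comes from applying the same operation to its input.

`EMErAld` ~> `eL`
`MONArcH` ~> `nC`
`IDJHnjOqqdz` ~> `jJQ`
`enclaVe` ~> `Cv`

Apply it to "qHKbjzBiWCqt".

In each case the input is transformed by: keep one character in every 3, starting at position 3 (positions 3rd, 6th, 9th, ...), then flip the case of every letter.
Working it through for "qHKbjzBiWCqt": intermediate "KzWt", final "kZwT".

kZwT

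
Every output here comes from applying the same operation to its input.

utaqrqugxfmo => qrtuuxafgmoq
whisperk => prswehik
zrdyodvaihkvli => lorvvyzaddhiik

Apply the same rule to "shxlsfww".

swwxfhls

What's happening: sort the characters into alphabetical order, then swap the front and back halves of the string.
On "shxlsfww" that produces "swwxfhls".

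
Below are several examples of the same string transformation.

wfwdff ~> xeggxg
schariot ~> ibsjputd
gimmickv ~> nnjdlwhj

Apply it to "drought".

pvhiues

Looking at the pairs, the operation is to shift every letter 1 place forward in the alphabet (wrapping around), then move the first 2 characters to the end (rotate left by 2).
Starting from "drought": after the first operation, "espvhiu"; after the second, "pvhiues".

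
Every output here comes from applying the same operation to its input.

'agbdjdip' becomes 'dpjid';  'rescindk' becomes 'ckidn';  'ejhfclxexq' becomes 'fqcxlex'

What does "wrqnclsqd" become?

ndcqls

Rule — delete the first 3 characters, then take characters alternately from the front and the back (1st, last, 2nd, 2nd-last, ...).
Starting from "wrqnclsqd": after the first operation, "nclsqd"; after the second, "ndcqls".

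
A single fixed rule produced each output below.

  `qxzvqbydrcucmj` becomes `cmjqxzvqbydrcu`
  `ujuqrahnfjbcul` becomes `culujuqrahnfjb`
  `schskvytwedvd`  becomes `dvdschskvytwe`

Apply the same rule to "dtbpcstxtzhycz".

yczdtbpcstxtzh

Rule — move the last 3 characters to the front (rotate right by 3).
"dtbpcstxtzhycz" → "yczdtbpcstxtzh".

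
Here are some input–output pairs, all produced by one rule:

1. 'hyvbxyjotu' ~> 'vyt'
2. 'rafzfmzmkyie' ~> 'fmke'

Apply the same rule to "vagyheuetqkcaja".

getca

The rule is to keep one character in every 3, starting at position 3 (positions 3rd, 6th, 9th, ...).
So "vagyheuetqkcaja" becomes "getca".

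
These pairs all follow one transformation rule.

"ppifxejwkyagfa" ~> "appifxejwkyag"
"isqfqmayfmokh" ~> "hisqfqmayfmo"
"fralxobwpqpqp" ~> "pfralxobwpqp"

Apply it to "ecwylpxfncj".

The pattern: move the last character to the front, then delete the last character.
Applying both steps to "ecwylpxfncj": "jecwylpxfnc", then "jecwylpxfn".
(Check on "isqfqmayfmokh": → "hisqfqmayfmok" → "hisqfqmayfmo" ✓)

jecwylpxfn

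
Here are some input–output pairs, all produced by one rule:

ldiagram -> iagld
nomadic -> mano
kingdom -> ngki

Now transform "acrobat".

roac

Each output is the input with this applied: delete the last 3 characters, then move the first 2 characters to the end (rotate left by 2).
Starting from "acrobat": after the first operation, "acro"; after the second, "roac".
(Check on "kingdom": → "king" → "ngki" ✓)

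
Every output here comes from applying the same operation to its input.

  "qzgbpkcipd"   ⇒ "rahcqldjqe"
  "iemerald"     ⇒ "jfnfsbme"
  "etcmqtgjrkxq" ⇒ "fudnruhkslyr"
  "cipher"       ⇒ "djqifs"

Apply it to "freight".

gsfjhiu

Rule — shift every letter 1 place forward in the alphabet (wrapping around).
"freight" → "gsfjhiu".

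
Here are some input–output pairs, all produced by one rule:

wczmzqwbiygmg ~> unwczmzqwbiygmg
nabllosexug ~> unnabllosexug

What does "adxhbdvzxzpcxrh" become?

unadxhbdvzxzpcxrh

In each case the input is transformed by: prepend "un".
Doing the same to "adxhbdvzxzpcxrh": "unadxhbdvzxzpcxrh".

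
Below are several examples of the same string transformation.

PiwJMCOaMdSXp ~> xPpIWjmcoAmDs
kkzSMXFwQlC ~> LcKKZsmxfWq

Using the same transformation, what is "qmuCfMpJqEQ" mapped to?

eqQMUcFmPjQ

What's happening: move the last 2 characters to the front (rotate right by 2), then flip the case of every letter.
Starting from "qmuCfMpJqEQ": after the first operation, "EQqmuCfMpJq"; after the second, "eqQMUcFmPjQ".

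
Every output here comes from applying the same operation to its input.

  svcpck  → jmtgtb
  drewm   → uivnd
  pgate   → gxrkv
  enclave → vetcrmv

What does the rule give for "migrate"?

The transformation: shift every letter 9 places backward in the alphabet (wrapping around).
"migrate" → "dzxirkv".

dzxirkv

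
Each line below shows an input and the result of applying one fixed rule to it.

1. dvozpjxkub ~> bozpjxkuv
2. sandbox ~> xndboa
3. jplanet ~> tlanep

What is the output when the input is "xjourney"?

yournej

The pattern: delete the first character, then swap the first and last characters.
On "xjourney" that produces "yournej".
(Check on "dvozpjxkub": → "vozpjxkub" → "bozpjxkuv" ✓)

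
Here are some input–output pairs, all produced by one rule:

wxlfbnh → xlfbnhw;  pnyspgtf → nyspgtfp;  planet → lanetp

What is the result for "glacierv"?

In each case the input is transformed by: move the first character to the end.
On "glacierv" that produces "laciervg".

laciervg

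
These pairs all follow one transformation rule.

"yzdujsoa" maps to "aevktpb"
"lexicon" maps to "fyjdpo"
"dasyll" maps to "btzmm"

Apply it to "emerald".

nfsbme

Rule — shift every letter 1 place forward in the alphabet (wrapping around), then delete the first character.
On "emerald": the first step gives "fnfsbme", and the second then gives "nfsbme".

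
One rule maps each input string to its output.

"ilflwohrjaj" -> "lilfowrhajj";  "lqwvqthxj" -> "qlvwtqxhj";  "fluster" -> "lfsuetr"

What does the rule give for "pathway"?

aphtawy

Each output is the input with this applied: swap each adjacent pair of characters (1↔2, 3↔4, ...).
For "pathway" the result is "aphtawy".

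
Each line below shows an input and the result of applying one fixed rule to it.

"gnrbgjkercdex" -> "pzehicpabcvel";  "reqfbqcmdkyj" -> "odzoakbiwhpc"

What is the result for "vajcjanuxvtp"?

hahylsvtrnty

The rule is to shift every letter 2 places backward in the alphabet (wrapping around), then move the first 2 characters to the end (rotate left by 2).
For "vajcjanuxvtp", step one produces "tyhahylsvtrn"; step two turns that into "hahylsvtrnty".
(Check on "reqfbqcmdkyj": → "pcodzoakbiwh" → "odzoakbiwhpc" ✓)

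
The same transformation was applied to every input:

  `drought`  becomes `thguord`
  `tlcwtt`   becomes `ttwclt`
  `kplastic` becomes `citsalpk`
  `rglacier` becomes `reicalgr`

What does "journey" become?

What's happening: reverse the string.
Applying that to "journey" gives "yenruoj".

yenruoj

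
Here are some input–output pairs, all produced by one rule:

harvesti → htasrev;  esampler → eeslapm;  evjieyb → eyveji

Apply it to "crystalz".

clrayts

In each case the input is transformed by: delete the last character, then take characters alternately from the front and the back (1st, last, 2nd, 2nd-last, ...).
Working it through for "crystalz": intermediate "crystal", final "clrayts".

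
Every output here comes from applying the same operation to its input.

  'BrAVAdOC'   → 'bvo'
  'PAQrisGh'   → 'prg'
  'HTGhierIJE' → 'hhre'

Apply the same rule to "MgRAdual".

maa

Each output is the input with this applied: keep one character in every 3, starting at position 1 (positions 1st, 4th, 7th, ...), then convert every letter to lowercase.
Working it through for "MgRAdual": intermediate "MAa", final "maa".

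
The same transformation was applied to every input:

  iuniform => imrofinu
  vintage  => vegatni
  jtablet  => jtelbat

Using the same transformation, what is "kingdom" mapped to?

Rule — reverse the string, then move the last character to the front.
"kingdom" → "modgnik" → "kmodgni".

kmodgni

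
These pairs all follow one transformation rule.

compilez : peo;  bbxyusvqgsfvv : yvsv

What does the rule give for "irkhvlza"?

Looking at the pairs, the operation is to move the first 2 characters to the end (rotate left by 2), then keep one character in every 3, starting at position 2 (positions 2nd, 5th, 8th, ...).
Working it through for "irkhvlza": intermediate "khvlzair", final "hzr".
(Check on "compilez": → "mpilezco" → "peo" ✓)

hzr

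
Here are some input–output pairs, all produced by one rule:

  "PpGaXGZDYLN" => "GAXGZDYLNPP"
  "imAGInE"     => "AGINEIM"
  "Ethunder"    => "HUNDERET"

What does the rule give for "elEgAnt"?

EGANTEL

The transformation: move the first 2 characters to the end (rotate left by 2), then convert every letter to uppercase.
"elEgAnt" → "EgAntel" → "EGANTEL".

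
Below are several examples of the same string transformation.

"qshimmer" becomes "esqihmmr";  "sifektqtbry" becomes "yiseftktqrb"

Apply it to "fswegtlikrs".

ssfewtgilrk

Looking at the pairs, the operation is to swap each adjacent pair of characters (1↔2, 3↔4, ...), then move the last character to the front.
Starting from "fswegtlikrs": after the first operation, "sfewtgilrks"; after the second, "ssfewtgilrk".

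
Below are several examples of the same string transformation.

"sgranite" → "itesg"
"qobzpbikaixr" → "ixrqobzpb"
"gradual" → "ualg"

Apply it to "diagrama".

The pattern: move the last 3 characters to the front (rotate right by 3), then delete the last 3 characters.
Doing the same to "diagrama": "amadi".

amadi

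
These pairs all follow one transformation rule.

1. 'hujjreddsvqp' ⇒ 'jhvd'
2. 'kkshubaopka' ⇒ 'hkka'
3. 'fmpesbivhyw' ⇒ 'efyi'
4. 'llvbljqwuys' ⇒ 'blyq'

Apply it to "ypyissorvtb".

In each case the input is transformed by: keep one character in every 3, starting at position 1 (positions 1st, 4th, 7th, ...), then swap each adjacent pair of characters (1↔2, 3↔4, ...).
On "ypyissorvtb": the first step gives "yiot", and the second then gives "iyto".

iyto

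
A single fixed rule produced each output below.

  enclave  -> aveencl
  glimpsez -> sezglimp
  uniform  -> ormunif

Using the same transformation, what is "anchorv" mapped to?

Looking at the pairs, the operation is to move the last 3 characters to the front (rotate right by 3).
For "anchorv" the result is "orvanch".

orvanch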